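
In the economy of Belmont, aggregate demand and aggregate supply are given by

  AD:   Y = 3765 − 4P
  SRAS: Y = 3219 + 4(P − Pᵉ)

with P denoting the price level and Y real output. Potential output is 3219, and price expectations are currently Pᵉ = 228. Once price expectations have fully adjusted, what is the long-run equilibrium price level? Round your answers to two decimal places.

Short run: with Pᵉ = 228, SRAS is Y = 2307 + 4P. Setting AD = SRAS gives 1458 = 8P, so P = 182.25 and Y = 3765 − 4P = 3036.00.
Output 3036.00 is below potential 3219, so over time expected prices fall and SRAS shifts right until Y returns to 3219.
Long run: Y = 3219 on the AD curve gives 3219 = 3765 − 4P, so P = 136.50.

Long-run P = 136.50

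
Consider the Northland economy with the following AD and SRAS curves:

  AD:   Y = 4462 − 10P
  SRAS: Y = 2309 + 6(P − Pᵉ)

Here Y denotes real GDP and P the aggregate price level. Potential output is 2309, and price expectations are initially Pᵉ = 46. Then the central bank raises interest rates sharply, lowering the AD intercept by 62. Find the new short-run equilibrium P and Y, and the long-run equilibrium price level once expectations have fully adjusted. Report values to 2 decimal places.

Short run: P = 147.94, Y = 2920.63. Long run: P = 209.10.

AD shifts left: new AD is Y = 4400 − 10P. With Pᵉ = 46, SRAS is Y = 2033 + 6P.
Short run: 4400 − 10P = 2033 + 6P gives 2367 = 16P, so P = 147.94 and Y = 4400 − 10P = 2920.63.
Y = 2920.63 is above potential 2309; expectations adjust and SRAS shifts left until Y = 2309.
Long run: on the new AD curve, 2309 = 4400 − 10P gives P = 209.10.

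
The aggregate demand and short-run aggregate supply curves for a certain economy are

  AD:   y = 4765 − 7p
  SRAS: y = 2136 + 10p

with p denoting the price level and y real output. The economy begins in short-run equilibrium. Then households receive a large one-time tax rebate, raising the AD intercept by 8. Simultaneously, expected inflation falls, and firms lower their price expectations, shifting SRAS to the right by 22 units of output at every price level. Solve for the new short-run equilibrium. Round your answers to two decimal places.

p = 153.82, y = 3696.24

After both shocks: AD is y = 4773 − 7p and SRAS is y = 2158 + 10p.
Setting them equal: 2615 = 17p, so p = 153.82.
Substituting into AD, y = 3696.24.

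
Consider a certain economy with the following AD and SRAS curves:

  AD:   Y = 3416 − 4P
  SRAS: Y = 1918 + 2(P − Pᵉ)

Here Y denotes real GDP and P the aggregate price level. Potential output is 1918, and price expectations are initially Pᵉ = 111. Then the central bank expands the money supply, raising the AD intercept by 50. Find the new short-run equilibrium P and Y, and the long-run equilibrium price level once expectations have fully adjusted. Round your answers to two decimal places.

Short run: P = 295.00, Y = 2286.00. Long run: P = 387.00.

AD shifts right: new AD is Y = 3466 − 4P. With Pᵉ = 111, SRAS is Y = 1696 + 2P.
Short run: 3466 − 4P = 1696 + 2P gives 1770 = 6P, so P = 295.00 and Y = 3466 − 4P = 2286.00.
Y = 2286.00 is above potential 1918; expectations adjust and SRAS shifts left until Y = 1918.
Long run: on the new AD curve, 1918 = 3466 − 4P gives P = 387.00.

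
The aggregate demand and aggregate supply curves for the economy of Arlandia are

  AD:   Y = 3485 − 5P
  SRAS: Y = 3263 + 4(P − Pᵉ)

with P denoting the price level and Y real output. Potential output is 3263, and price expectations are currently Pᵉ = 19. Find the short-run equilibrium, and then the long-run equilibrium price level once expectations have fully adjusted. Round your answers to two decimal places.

Short run: with Pᵉ = 19, SRAS is Y = 3187 + 4P. Setting AD = SRAS gives 298 = 9P, so P = 33.11 and Y = 3485 − 5P = 3319.44.
Output 3319.44 is above potential 3263, so over time expected prices rise and SRAS shifts left until Y returns to 3263.
Long run: Y = 3263 on the AD curve gives 3263 = 3485 − 5P, so P = 44.40.

Short run: P = 33.11, Y = 3319.44. Long run: P = 44.40.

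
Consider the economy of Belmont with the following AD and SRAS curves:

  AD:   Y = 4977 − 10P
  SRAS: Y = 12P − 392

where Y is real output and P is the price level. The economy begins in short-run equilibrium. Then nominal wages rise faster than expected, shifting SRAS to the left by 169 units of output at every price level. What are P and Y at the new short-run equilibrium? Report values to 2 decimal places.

P = 251.73, Y = 2459.73

This is a negative supply shock: SRAS shifts left.
New SRAS: Y = 12P − 561.
Set AD = SRAS: 4977 − 10P = 12P − 561, so 5538 = 22P and P = 251.73.
Substituting into AD, Y = 2459.73.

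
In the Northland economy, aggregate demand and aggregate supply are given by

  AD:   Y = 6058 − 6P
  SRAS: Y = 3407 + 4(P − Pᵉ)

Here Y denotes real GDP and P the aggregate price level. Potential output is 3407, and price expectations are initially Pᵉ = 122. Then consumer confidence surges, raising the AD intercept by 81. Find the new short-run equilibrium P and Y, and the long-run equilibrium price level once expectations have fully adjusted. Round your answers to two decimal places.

Short run: P = 322.00, Y = 4207.00. Long run: P = 455.33.

AD shifts right: new AD is Y = 6139 − 6P. With Pᵉ = 122, SRAS is Y = 2919 + 4P.
Short run: 6139 − 6P = 2919 + 4P gives 3220 = 10P, so P = 322.00 and Y = 6139 − 6P = 4207.00.
Y = 4207.00 is above potential 3407; expectations adjust and SRAS shifts left until Y = 3407.
Long run: on the new AD curve, 3407 = 6139 − 6P gives P = 455.33.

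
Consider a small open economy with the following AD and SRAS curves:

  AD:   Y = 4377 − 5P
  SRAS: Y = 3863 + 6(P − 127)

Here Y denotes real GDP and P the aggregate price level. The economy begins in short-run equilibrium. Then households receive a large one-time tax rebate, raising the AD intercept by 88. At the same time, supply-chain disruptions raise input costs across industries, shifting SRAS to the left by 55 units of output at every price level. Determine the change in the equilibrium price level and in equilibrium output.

After both shocks: AD is Y = 4465 − 5P and SRAS is Y = 3046 + 6P.
Setting them equal: 1419 = 11P, so P = 129.
Y = 4465 − 5·129 = 3820.
Initially P = 116, Y = 3797, so ΔP = +13 and ΔY = +23.

ΔP = +13, ΔY = +23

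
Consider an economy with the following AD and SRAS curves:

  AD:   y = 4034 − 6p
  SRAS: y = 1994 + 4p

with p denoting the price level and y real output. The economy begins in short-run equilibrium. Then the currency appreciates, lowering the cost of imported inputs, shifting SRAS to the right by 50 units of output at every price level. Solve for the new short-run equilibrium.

p = 199, y = 2840

This is a positive supply shock: SRAS shifts right.
New SRAS: y = 2044 + 4p.
Set AD = SRAS: 4034 − 6p = 2044 + 4p, so 1990 = 10p and p = 199.
y = 4034 − 6·199 = 2840.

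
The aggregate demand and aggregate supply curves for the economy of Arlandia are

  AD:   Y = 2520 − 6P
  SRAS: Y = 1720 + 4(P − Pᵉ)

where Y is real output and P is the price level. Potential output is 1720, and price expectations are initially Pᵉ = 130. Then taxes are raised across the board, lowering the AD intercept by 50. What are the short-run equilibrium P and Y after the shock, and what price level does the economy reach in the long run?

Short run: P = 127, Y = 1708. Long run: P = 125.

AD shifts left: new AD is Y = 2470 − 6P. With Pᵉ = 130, SRAS is Y = 1200 + 4P.
Short run: 2470 − 6P = 1200 + 4P gives 1270 = 10P, so P = 127 and Y = 2470 − 6·127 = 1708.
Y = 1708 is below potential 1720; expectations adjust and SRAS shifts right until Y = 1720.
Long run: on the new AD curve, 1720 = 2470 − 6P gives P = 125.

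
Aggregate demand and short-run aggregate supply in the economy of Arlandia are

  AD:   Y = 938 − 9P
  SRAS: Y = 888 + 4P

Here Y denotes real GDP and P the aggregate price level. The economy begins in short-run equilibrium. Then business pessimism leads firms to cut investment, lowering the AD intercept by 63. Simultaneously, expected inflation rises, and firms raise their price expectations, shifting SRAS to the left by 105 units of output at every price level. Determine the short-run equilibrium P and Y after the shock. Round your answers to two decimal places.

P = 7.08, Y = 811.31

After both shocks: AD is Y = 875 − 9P and SRAS is Y = 783 + 4P.
Setting them equal: 92 = 13P, so P = 7.08.
Substituting into AD, Y = 811.31.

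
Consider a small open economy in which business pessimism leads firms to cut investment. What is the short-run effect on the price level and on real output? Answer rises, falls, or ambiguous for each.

Price level: falls; output: falls

This is a negative demand shock: AD shifts left.
Moving along the upward-sloping SRAS curve, P falls and Y falls.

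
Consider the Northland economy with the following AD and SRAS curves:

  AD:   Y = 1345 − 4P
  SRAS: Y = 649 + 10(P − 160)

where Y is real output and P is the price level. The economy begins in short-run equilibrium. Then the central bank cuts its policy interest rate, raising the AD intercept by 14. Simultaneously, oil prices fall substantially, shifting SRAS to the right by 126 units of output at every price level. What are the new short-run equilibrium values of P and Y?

P = 156, Y = 735

After both shocks: AD is Y = 1359 − 4P and SRAS is Y = 10P − 825.
Setting them equal: 2184 = 14P, so P = 156.
Y = 1359 − 4·156 = 735.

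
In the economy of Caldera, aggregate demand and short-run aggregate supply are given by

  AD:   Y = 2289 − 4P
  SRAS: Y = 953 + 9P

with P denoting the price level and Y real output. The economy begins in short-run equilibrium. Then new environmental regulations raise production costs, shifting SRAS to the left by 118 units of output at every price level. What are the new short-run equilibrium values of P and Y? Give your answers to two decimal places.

P = 111.85, Y = 1841.62

This is a negative supply shock: SRAS shifts left.
New SRAS: Y = 835 + 9P.
Set AD = SRAS: 2289 − 4P = 835 + 9P, so 1454 = 13P and P = 111.85.
Substituting into AD, Y = 1841.62.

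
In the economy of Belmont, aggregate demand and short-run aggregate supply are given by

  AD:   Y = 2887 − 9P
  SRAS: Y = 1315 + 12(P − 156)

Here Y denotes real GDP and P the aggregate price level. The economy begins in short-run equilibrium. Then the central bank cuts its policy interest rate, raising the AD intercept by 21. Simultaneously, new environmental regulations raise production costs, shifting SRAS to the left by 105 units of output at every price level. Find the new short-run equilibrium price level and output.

P = 170, Y = 1378

After both shocks: AD is Y = 2908 − 9P and SRAS is Y = 12P − 662.
Setting them equal: 3570 = 21P, so P = 170.
Y = 2908 − 9·170 = 1378.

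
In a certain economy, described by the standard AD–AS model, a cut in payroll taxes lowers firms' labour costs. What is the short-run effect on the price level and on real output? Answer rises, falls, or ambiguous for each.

Price level: falls; output: rises

This is a favourable supply shock: SRAS shifts right.
Moving along the downward-sloping AD curve, P falls and Y rises.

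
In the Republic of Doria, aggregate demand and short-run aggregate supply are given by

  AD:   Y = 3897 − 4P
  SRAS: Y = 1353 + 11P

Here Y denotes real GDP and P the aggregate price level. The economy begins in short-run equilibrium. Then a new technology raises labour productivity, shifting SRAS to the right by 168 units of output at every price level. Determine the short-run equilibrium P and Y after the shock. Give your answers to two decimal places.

This is a positive supply shock: SRAS shifts right.
New SRAS: Y = 1521 + 11P.
Set AD = SRAS: 3897 − 4P = 1521 + 11P, so 2376 = 15P and P = 158.40.
Substituting into AD, Y = 3263.40.

P = 158.40, Y = 3263.40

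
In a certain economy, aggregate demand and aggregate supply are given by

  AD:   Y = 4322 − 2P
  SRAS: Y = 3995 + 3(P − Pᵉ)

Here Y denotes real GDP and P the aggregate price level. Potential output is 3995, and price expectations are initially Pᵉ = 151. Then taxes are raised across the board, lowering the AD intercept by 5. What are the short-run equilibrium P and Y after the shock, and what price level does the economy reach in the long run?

Short run: P = 155, Y = 4007. Long run: P = 161.

AD shifts left: new AD is Y = 4317 − 2P. With Pᵉ = 151, SRAS is Y = 3542 + 3P.
Short run: 4317 − 2P = 3542 + 3P gives 775 = 5P, so P = 155 and Y = 4317 − 2·155 = 4007.
Y = 4007 is above potential 3995; expectations adjust and SRAS shifts left until Y = 3995.
Long run: on the new AD curve, 3995 = 4317 − 2P gives P = 161.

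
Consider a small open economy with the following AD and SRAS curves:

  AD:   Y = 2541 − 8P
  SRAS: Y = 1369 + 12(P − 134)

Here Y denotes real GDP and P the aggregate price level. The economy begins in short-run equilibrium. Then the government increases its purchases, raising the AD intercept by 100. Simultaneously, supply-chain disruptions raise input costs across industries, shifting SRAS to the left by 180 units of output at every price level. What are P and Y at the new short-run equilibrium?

After both shocks: AD is Y = 2641 − 8P and SRAS is Y = 12P − 419.
Setting them equal: 3060 = 20P, so P = 153.
Y = 2641 − 8·153 = 1417.

P = 153, Y = 1417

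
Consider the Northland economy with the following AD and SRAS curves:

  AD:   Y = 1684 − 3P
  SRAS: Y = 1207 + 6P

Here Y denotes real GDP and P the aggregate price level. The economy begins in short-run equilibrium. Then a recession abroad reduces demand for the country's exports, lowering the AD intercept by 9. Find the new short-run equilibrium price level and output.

This is a negative demand shock: AD shifts left.
New AD: Y = 1675 − 3P.
Set AD = SRAS: 1675 − 3P = 1207 + 6P, so 468 = 9P and P = 52.
Y = 1675 − 3·52 = 1519.

P = 52, Y = 1519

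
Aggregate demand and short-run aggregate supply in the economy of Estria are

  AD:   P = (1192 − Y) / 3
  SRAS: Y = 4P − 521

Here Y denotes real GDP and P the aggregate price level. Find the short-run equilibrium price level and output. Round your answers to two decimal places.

P = 244.71, Y = 457.86

Rearrange AD to Y = 1192 − 3P.
Set AD = SRAS: 1192 − 3P = 4P − 521, so 1713 = 7P and P = 244.71.
Substituting into AD, Y = 1192 − 3P = 457.86.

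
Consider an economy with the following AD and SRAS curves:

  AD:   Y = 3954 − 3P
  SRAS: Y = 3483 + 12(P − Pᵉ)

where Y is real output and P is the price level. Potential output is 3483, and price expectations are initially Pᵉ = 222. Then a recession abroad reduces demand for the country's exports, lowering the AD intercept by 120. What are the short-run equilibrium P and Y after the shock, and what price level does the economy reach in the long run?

AD shifts left: new AD is Y = 3834 − 3P. With Pᵉ = 222, SRAS is Y = 819 + 12P.
Short run: 3834 − 3P = 819 + 12P gives 3015 = 15P, so P = 201 and Y = 3834 − 3·201 = 3231.
Y = 3231 is below potential 3483; expectations adjust and SRAS shifts right until Y = 3483.
Long run: on the new AD curve, 3483 = 3834 − 3P gives P = 117.

Short run: P = 201, Y = 3231. Long run: P = 117.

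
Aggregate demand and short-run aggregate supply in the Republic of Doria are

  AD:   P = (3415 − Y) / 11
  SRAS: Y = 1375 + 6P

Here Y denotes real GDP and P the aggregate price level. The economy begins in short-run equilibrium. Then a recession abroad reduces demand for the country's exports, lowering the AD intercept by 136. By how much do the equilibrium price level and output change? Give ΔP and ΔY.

ΔP = -8, ΔY = -48

This is a negative demand shock: AD shifts left.
New AD: Y = 3279 − 11P.
Set AD = SRAS: 3279 − 11P = 1375 + 6P, so 1904 = 17P and P = 112.
Y = 3279 − 11·112 = 2047.
Initially P = 120, Y = 2095, so ΔP = -8 and ΔY = -48.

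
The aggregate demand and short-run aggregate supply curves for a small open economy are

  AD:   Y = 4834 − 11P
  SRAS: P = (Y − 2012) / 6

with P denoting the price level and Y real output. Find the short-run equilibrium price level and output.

P = 166, Y = 3008

Rearrange SRAS to Y = 2012 + 6P.
Set AD = SRAS: 4834 − 11P = 2012 + 6P, so 2822 = 17P and P = 166.
Then Y = 4834 − 11·166 = 3008.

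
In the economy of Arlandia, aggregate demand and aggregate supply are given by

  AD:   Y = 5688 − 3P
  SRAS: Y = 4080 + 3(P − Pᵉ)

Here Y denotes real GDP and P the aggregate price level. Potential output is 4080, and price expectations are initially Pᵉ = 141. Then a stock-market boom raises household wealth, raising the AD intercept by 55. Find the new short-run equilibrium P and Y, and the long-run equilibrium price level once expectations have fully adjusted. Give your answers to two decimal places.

AD shifts right: new AD is Y = 5743 − 3P. With Pᵉ = 141, SRAS is Y = 3657 + 3P.
Short run: 5743 − 3P = 3657 + 3P gives 2086 = 6P, so P = 347.67 and Y = 5743 − 3P = 4700.00.
Y = 4700.00 is above potential 4080; expectations adjust and SRAS shifts left until Y = 4080.
Long run: on the new AD curve, 4080 = 5743 − 3P gives P = 554.33.

Short run: P = 347.67, Y = 4700.00. Long run: P = 554.33.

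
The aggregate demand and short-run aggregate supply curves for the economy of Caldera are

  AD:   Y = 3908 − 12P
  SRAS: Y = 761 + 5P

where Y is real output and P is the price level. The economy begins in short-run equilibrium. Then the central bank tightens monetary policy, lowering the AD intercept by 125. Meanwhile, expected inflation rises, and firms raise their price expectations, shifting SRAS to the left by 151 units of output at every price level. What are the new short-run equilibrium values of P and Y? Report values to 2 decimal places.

P = 186.65, Y = 1543.24

After both shocks: AD is Y = 3783 − 12P and SRAS is Y = 610 + 5P.
Setting them equal: 3173 = 17P, so P = 186.65.
Substituting into AD, Y = 1543.24.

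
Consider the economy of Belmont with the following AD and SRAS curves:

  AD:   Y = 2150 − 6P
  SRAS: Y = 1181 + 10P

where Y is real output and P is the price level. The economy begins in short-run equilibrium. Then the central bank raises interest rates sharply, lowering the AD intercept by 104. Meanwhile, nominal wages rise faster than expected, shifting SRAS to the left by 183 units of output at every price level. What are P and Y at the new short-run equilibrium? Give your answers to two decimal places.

P = 65.50, Y = 1653.00

After both shocks: AD is Y = 2046 − 6P and SRAS is Y = 998 + 10P.
Setting them equal: 1048 = 16P, so P = 65.50.
Substituting into AD, Y = 1653.00.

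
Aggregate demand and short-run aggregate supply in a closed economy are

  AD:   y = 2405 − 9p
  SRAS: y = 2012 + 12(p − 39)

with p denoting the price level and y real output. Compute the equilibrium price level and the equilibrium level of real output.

Write SRAS as y = 2012 + 12p − 468 = 1544 + 12p.
Set AD = SRAS: 2405 − 9p = 1544 + 12p, so 861 = 21p and p = 41.
Then y = 2405 − 9·41 = 2036.

p = 41, y = 2036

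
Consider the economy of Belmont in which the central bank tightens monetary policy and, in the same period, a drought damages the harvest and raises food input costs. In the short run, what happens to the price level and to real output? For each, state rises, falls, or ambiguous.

The first event is a negative demand shock: AD shifts left, which by itself pushes P down and Y down.
The second is an adverse supply shock: SRAS shifts left, which by itself pushes P up and Y down.
The two shocks push P in opposite directions, so the effect on P is ambiguous. Both shocks push Y down, so Y falls.

Price level: ambiguous; output: falls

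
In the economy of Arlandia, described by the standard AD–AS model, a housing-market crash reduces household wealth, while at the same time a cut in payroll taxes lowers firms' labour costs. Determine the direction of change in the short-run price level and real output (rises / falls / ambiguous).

The first event is a negative demand shock: AD shifts left, which by itself pushes P down and Y down.
The second is a favourable supply shock: SRAS shifts right, which by itself pushes P down and Y up.
Both shocks push P down, so P falls. The two shocks push Y in opposite directions, so the effect on Y is ambiguous.

Price level: falls; output: ambiguous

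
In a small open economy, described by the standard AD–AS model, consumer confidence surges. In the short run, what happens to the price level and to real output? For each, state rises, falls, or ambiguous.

This is a positive demand shock: AD shifts right.
Moving along the upward-sloping SRAS curve, P rises and Y rises.

Price level: rises; output: rises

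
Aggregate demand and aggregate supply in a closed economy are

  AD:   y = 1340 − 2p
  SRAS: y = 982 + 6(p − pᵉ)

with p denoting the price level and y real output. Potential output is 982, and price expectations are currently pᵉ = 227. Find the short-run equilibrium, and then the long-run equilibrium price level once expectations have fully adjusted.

Short run: p = 215, y = 910. Long run: p = 179.

Short run: with pᵉ = 227, SRAS is y = 6p − 380. Setting AD = SRAS gives 1720 = 8p, so p = 215 and y = 1340 − 2·215 = 910.
Output 910 is below potential 982, so over time expected prices fall and SRAS shifts right until y returns to 982.
Long run: y = 982 on the AD curve gives 982 = 1340 − 2p, so p = 179.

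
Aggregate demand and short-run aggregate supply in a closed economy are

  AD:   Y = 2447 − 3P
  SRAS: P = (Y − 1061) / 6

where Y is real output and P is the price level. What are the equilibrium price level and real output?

P = 154, Y = 1985

Rearrange SRAS to Y = 1061 + 6P.
Set AD = SRAS: 2447 − 3P = 1061 + 6P, so 1386 = 9P and P = 154.
Then Y = 2447 − 3·154 = 1985.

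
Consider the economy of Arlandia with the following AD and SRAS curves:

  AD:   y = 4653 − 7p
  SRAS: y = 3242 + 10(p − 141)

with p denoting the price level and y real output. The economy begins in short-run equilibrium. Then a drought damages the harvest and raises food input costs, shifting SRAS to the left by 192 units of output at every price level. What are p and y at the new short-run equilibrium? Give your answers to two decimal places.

p = 177.24, y = 3412.35

This is a negative supply shock: SRAS shifts left.
New SRAS: y = 1640 + 10p.
Set AD = SRAS: 4653 − 7p = 1640 + 10p, so 3013 = 17p and p = 177.24.
Substituting into AD, y = 3412.35.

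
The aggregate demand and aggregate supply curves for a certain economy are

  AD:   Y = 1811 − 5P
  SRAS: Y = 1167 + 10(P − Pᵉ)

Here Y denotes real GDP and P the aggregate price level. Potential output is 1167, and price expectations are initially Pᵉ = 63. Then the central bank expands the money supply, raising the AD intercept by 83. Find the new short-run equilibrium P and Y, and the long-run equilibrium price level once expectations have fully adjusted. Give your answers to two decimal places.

Short run: P = 90.47, Y = 1441.67. Long run: P = 145.40.

AD shifts right: new AD is Y = 1894 − 5P. With Pᵉ = 63, SRAS is Y = 537 + 10P.
Short run: 1894 − 5P = 537 + 10P gives 1357 = 15P, so P = 90.47 and Y = 1894 − 5P = 1441.67.
Y = 1441.67 is above potential 1167; expectations adjust and SRAS shifts left until Y = 1167.
Long run: on the new AD curve, 1167 = 1894 − 5P gives P = 145.40.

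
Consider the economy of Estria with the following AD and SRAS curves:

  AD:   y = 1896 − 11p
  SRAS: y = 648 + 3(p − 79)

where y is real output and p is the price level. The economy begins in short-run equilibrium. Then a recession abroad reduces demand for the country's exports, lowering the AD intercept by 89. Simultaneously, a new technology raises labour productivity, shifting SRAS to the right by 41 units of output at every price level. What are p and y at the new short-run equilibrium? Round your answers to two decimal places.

After both shocks: AD is y = 1807 − 11p and SRAS is y = 452 + 3p.
Setting them equal: 1355 = 14p, so p = 96.79.
Substituting into AD, y = 742.36.

p = 96.79, y = 742.36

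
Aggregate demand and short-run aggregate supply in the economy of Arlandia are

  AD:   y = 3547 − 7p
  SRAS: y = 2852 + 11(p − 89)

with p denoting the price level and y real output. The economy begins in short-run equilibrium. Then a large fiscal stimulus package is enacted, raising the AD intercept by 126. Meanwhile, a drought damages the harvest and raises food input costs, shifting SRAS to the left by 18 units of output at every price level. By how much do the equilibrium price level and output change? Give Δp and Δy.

Δp = +8, Δy = +70

After both shocks: AD is y = 3673 − 7p and SRAS is y = 1855 + 11p.
Setting them equal: 1818 = 18p, so p = 101.
y = 3673 − 7·101 = 2966.
Initially p = 93, y = 2896, so Δp = +8 and Δy = +70.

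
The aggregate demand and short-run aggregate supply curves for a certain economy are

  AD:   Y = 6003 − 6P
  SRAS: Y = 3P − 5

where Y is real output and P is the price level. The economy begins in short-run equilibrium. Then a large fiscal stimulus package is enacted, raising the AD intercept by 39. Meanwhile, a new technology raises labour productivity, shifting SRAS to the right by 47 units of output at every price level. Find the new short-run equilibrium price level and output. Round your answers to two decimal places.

After both shocks: AD is Y = 6042 − 6P and SRAS is Y = 42 + 3P.
Setting them equal: 6000 = 9P, so P = 666.67.
Substituting into AD, Y = 2042.00.

P = 666.67, Y = 2042.00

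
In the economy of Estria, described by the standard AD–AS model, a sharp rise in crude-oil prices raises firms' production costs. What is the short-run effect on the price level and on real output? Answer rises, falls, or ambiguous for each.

This is an adverse supply shock: SRAS shifts left.
Moving along the downward-sloping AD curve, P rises and Y falls.

Price level: rises; output: falls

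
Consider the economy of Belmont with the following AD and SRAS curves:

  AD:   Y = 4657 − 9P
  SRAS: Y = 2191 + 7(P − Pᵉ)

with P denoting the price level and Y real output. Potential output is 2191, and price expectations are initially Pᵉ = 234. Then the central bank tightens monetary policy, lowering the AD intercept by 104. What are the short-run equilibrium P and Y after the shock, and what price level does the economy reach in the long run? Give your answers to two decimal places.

Short run: P = 250.00, Y = 2303.00. Long run: P = 262.44.

AD shifts left: new AD is Y = 4553 − 9P. With Pᵉ = 234, SRAS is Y = 553 + 7P.
Short run: 4553 − 9P = 553 + 7P gives 4000 = 16P, so P = 250.00 and Y = 4553 − 9P = 2303.00.
Y = 2303.00 is above potential 2191; expectations adjust and SRAS shifts left until Y = 2191.
Long run: on the new AD curve, 2191 = 4553 − 9P gives P = 262.44.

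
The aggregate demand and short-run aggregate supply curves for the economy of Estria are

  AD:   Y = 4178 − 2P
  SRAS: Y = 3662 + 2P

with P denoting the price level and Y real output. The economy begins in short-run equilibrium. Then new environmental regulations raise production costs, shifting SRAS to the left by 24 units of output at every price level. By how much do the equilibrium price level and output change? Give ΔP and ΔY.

This is a negative supply shock: SRAS shifts left.
New SRAS: Y = 3638 + 2P.
Set AD = SRAS: 4178 − 2P = 3638 + 2P, so 540 = 4P and P = 135.
Y = 4178 − 2·135 = 3908.
Initially P = 129, Y = 3920, so ΔP = +6 and ΔY = -12.

ΔP = +6, ΔY = -12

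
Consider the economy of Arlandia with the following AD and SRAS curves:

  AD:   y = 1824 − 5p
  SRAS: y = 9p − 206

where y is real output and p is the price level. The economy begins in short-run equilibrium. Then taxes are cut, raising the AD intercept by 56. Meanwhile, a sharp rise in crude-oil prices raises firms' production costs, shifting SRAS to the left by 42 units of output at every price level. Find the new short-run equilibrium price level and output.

After both shocks: AD is y = 1880 − 5p and SRAS is y = 9p − 248.
Setting them equal: 2128 = 14p, so p = 152.
y = 1880 − 5·152 = 1120.

p = 152, y = 1120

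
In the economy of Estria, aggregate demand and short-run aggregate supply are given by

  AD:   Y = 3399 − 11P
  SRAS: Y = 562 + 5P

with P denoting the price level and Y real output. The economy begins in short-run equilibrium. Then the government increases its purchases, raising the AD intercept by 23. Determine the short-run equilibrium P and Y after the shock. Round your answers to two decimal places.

P = 178.75, Y = 1455.75

This is a positive demand shock: AD shifts right.
New AD: Y = 3422 − 11P.
Set AD = SRAS: 3422 − 11P = 562 + 5P, so 2860 = 16P and P = 178.75.
Substituting into AD, Y = 1455.75.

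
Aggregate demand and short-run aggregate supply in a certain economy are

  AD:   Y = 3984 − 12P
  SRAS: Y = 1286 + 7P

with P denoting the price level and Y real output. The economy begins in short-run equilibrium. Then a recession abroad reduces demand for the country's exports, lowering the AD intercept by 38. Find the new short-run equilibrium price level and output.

This is a negative demand shock: AD shifts left.
New AD: Y = 3946 − 12P.
Set AD = SRAS: 3946 − 12P = 1286 + 7P, so 2660 = 19P and P = 140.
Y = 3946 − 12·140 = 2266.

P = 140, Y = 2266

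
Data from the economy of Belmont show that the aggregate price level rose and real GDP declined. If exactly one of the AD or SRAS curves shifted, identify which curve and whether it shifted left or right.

P rose and Y fell. An AD shift moves P and Y in the same direction; an SRAS shift moves them in opposite directions.
Here P and Y moved in opposite directions, so the SRAS curve shifted.
Since Y fell, SRAS shifted left.

SRAS shifted left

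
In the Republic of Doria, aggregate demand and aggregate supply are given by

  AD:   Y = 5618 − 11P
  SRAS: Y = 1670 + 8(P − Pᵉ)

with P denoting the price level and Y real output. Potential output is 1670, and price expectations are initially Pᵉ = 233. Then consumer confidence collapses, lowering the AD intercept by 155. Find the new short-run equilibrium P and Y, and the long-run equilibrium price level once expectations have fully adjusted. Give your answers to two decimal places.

AD shifts left: new AD is Y = 5463 − 11P. With Pᵉ = 233, SRAS is Y = 8P − 194.
Short run: 5463 − 11P = 8P − 194 gives 5657 = 19P, so P = 297.74 and Y = 5463 − 11P = 2187.89.
Y = 2187.89 is above potential 1670; expectations adjust and SRAS shifts left until Y = 1670.
Long run: on the new AD curve, 1670 = 5463 − 11P gives P = 344.82.

Short run: P = 297.74, Y = 2187.89. Long run: P = 344.82.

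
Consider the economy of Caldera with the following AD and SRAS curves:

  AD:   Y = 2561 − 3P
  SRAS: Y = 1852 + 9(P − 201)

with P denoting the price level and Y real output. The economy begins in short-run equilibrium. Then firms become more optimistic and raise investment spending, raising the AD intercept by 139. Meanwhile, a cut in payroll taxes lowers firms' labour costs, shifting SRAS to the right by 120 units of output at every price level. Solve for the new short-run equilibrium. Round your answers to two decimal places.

P = 211.42, Y = 2065.75

After both shocks: AD is Y = 2700 − 3P and SRAS is Y = 163 + 9P.
Setting them equal: 2537 = 12P, so P = 211.42.
Substituting into AD, Y = 2065.75.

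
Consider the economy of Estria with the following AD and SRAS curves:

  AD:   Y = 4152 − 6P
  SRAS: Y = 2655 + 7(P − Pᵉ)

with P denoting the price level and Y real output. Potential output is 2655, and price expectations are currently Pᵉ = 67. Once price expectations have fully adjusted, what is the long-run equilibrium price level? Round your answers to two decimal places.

Short run: with Pᵉ = 67, SRAS is Y = 2186 + 7P. Setting AD = SRAS gives 1966 = 13P, so P = 151.23 and Y = 4152 − 6P = 3244.62.
Output 3244.62 is above potential 2655, so over time expected prices rise and SRAS shifts left until Y returns to 2655.
Long run: Y = 2655 on the AD curve gives 2655 = 4152 − 6P, so P = 249.50.

Long-run P = 249.50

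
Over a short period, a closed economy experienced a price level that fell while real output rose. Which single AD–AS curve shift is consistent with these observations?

SRAS shifted right

P fell and Y rose. An AD shift moves P and Y in the same direction; an SRAS shift moves them in opposite directions.
Here P and Y moved in opposite directions, so the SRAS curve shifted.
Since Y rose, SRAS shifted right.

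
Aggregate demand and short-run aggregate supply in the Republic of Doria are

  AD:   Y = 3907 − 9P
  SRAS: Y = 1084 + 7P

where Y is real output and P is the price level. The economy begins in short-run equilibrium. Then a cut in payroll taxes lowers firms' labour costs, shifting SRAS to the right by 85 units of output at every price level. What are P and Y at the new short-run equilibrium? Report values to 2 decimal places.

P = 171.13, Y = 2366.88

This is a positive supply shock: SRAS shifts right.
New SRAS: Y = 1169 + 7P.
Set AD = SRAS: 3907 − 9P = 1169 + 7P, so 2738 = 16P and P = 171.13.
Substituting into AD, Y = 2366.88.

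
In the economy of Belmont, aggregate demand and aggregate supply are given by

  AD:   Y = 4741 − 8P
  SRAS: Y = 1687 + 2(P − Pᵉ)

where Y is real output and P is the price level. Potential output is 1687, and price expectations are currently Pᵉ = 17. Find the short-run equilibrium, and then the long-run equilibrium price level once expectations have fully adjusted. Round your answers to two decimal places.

Short run: P = 308.80, Y = 2270.60. Long run: P = 381.75.

Short run: with Pᵉ = 17, SRAS is Y = 1653 + 2P. Setting AD = SRAS gives 3088 = 10P, so P = 308.80 and Y = 4741 − 8P = 2270.60.
Output 2270.60 is above potential 1687, so over time expected prices rise and SRAS shifts left until Y returns to 1687.
Long run: Y = 1687 on the AD curve gives 1687 = 4741 − 8P, so P = 381.75.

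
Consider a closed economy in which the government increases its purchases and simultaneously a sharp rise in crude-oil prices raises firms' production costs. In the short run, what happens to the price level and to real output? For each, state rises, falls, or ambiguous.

The first event is a positive demand shock: AD shifts right, which by itself pushes P up and Y up.
The second is an adverse supply shock: SRAS shifts left, which by itself pushes P up and Y down.
Both shocks push P up, so P rises. The two shocks push Y in opposite directions, so the effect on Y is ambiguous.

Price level: rises; output: ambiguous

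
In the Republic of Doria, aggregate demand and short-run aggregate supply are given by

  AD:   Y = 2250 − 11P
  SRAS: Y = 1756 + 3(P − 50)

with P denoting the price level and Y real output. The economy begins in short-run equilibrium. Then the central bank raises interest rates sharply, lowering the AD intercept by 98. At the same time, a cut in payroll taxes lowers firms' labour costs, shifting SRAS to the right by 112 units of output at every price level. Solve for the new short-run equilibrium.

After both shocks: AD is Y = 2152 − 11P and SRAS is Y = 1718 + 3P.
Setting them equal: 434 = 14P, so P = 31.
Y = 2152 − 11·31 = 1811.

P = 31, Y = 1811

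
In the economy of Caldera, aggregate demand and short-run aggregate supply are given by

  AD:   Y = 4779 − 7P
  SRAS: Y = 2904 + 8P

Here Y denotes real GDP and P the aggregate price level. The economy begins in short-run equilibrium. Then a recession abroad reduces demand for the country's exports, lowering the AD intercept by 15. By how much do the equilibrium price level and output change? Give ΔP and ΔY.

This is a negative demand shock: AD shifts left.
New AD: Y = 4764 − 7P.
Set AD = SRAS: 4764 − 7P = 2904 + 8P, so 1860 = 15P and P = 124.
Y = 4764 − 7·124 = 3896.
Initially P = 125, Y = 3904, so ΔP = -1 and ΔY = -8.

ΔP = -1, ΔY = -8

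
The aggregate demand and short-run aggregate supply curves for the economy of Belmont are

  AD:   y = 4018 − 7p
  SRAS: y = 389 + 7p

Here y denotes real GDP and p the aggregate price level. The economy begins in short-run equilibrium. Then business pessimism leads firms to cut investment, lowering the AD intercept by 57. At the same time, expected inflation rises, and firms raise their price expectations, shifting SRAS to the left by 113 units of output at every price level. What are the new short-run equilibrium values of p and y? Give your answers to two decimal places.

p = 263.21, y = 2118.50

After both shocks: AD is y = 3961 − 7p and SRAS is y = 276 + 7p.
Setting them equal: 3685 = 14p, so p = 263.21.
Substituting into AD, y = 2118.50.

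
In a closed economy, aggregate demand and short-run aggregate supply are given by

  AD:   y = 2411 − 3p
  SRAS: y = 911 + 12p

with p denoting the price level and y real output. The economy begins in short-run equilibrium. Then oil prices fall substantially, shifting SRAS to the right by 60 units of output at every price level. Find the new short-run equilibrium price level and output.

p = 96, y = 2123

This is a positive supply shock: SRAS shifts right.
New SRAS: y = 971 + 12p.
Set AD = SRAS: 2411 − 3p = 971 + 12p, so 1440 = 15p and p = 96.
y = 2411 − 3·96 = 2123.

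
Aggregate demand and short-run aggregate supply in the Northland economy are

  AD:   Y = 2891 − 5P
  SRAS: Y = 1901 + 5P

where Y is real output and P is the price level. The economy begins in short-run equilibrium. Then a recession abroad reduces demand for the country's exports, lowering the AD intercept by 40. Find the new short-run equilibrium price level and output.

P = 95, Y = 2376

This is a negative demand shock: AD shifts left.
New AD: Y = 2851 − 5P.
Set AD = SRAS: 2851 − 5P = 1901 + 5P, so 950 = 10P and P = 95.
Y = 2851 − 5·95 = 2376.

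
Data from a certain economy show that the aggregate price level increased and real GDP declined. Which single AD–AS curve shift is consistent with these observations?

SRAS shifted left

P rose and Y fell. An AD shift moves P and Y in the same direction; an SRAS shift moves them in opposite directions.
Here P and Y moved in opposite directions, so the SRAS curve shifted.
Since Y fell, SRAS shifted left.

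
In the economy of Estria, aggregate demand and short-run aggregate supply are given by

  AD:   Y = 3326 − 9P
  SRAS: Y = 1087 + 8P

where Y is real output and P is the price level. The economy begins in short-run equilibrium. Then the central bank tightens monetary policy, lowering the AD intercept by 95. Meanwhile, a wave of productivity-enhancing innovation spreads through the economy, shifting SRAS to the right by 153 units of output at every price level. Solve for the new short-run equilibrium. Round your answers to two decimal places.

P = 117.12, Y = 2176.94

After both shocks: AD is Y = 3231 − 9P and SRAS is Y = 1240 + 8P.
Setting them equal: 1991 = 17P, so P = 117.12.
Substituting into AD, Y = 2176.94.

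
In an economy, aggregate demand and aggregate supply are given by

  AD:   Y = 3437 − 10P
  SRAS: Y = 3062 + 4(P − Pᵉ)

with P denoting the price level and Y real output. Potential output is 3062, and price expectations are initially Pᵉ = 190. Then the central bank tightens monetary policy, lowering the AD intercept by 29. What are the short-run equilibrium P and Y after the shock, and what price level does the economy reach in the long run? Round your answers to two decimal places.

Short run: P = 79.00, Y = 2618.00. Long run: P = 34.60.

AD shifts left: new AD is Y = 3408 − 10P. With Pᵉ = 190, SRAS is Y = 2302 + 4P.
Short run: 3408 − 10P = 2302 + 4P gives 1106 = 14P, so P = 79.00 and Y = 3408 − 10P = 2618.00.
Y = 2618.00 is below potential 3062; expectations adjust and SRAS shifts right until Y = 3062.
Long run: on the new AD curve, 3062 = 3408 − 10P gives P = 34.60.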